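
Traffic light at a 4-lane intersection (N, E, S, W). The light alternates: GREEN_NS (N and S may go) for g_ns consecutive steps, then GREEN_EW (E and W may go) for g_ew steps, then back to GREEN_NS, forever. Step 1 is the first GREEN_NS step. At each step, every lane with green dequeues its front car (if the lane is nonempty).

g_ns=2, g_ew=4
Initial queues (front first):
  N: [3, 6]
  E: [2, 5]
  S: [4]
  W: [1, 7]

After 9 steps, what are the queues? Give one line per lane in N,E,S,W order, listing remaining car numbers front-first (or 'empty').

Step 1 [NS]: N:car3-GO,E:wait,S:car4-GO,W:wait | queues: N=1 E=2 S=0 W=2
Step 2 [NS]: N:car6-GO,E:wait,S:empty,W:wait | queues: N=0 E=2 S=0 W=2
Step 3 [EW]: N:wait,E:car2-GO,S:wait,W:car1-GO | queues: N=0 E=1 S=0 W=1
Step 4 [EW]: N:wait,E:car5-GO,S:wait,W:car7-GO | queues: N=0 E=0 S=0 W=0

N: empty
E: empty
S: empty
W: empty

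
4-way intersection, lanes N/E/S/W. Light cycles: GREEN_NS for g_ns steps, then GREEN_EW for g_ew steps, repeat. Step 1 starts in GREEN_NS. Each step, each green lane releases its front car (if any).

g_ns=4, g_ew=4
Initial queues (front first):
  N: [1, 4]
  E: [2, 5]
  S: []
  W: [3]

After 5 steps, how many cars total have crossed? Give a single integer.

Step 1 [NS]: N:car1-GO,E:wait,S:empty,W:wait | queues: N=1 E=2 S=0 W=1
Step 2 [NS]: N:car4-GO,E:wait,S:empty,W:wait | queues: N=0 E=2 S=0 W=1
Step 3 [NS]: N:empty,E:wait,S:empty,W:wait | queues: N=0 E=2 S=0 W=1
Step 4 [NS]: N:empty,E:wait,S:empty,W:wait | queues: N=0 E=2 S=0 W=1
Step 5 [EW]: N:wait,E:car2-GO,S:wait,W:car3-GO | queues: N=0 E=1 S=0 W=0
Cars crossed by step 5: 4

Answer: 4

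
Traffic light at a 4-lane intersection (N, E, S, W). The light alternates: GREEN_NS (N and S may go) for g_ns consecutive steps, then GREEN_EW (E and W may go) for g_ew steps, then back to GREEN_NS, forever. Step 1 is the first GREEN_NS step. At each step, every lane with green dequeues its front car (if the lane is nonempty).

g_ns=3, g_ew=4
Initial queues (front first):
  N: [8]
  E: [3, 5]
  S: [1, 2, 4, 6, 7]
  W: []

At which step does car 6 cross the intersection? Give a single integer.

Step 1 [NS]: N:car8-GO,E:wait,S:car1-GO,W:wait | queues: N=0 E=2 S=4 W=0
Step 2 [NS]: N:empty,E:wait,S:car2-GO,W:wait | queues: N=0 E=2 S=3 W=0
Step 3 [NS]: N:empty,E:wait,S:car4-GO,W:wait | queues: N=0 E=2 S=2 W=0
Step 4 [EW]: N:wait,E:car3-GO,S:wait,W:empty | queues: N=0 E=1 S=2 W=0
Step 5 [EW]: N:wait,E:car5-GO,S:wait,W:empty | queues: N=0 E=0 S=2 W=0
Step 6 [EW]: N:wait,E:empty,S:wait,W:empty | queues: N=0 E=0 S=2 W=0
Step 7 [EW]: N:wait,E:empty,S:wait,W:empty | queues: N=0 E=0 S=2 W=0
Step 8 [NS]: N:empty,E:wait,S:car6-GO,W:wait | queues: N=0 E=0 S=1 W=0
Step 9 [NS]: N:empty,E:wait,S:car7-GO,W:wait | queues: N=0 E=0 S=0 W=0
Car 6 crosses at step 8

8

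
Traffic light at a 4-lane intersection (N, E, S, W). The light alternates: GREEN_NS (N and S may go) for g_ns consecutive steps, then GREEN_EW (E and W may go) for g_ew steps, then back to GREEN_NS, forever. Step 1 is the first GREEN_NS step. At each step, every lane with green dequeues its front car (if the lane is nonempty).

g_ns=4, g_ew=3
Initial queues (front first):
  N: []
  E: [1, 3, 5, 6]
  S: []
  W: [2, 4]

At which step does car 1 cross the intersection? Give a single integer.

Step 1 [NS]: N:empty,E:wait,S:empty,W:wait | queues: N=0 E=4 S=0 W=2
Step 2 [NS]: N:empty,E:wait,S:empty,W:wait | queues: N=0 E=4 S=0 W=2
Step 3 [NS]: N:empty,E:wait,S:empty,W:wait | queues: N=0 E=4 S=0 W=2
Step 4 [NS]: N:empty,E:wait,S:empty,W:wait | queues: N=0 E=4 S=0 W=2
Step 5 [EW]: N:wait,E:car1-GO,S:wait,W:car2-GO | queues: N=0 E=3 S=0 W=1
Step 6 [EW]: N:wait,E:car3-GO,S:wait,W:car4-GO | queues: N=0 E=2 S=0 W=0
Step 7 [EW]: N:wait,E:car5-GO,S:wait,W:empty | queues: N=0 E=1 S=0 W=0
Step 8 [NS]: N:empty,E:wait,S:empty,W:wait | queues: N=0 E=1 S=0 W=0
Step 9 [NS]: N:empty,E:wait,S:empty,W:wait | queues: N=0 E=1 S=0 W=0
Step 10 [NS]: N:empty,E:wait,S:empty,W:wait | queues: N=0 E=1 S=0 W=0
Step 11 [NS]: N:empty,E:wait,S:empty,W:wait | queues: N=0 E=1 S=0 W=0
Step 12 [EW]: N:wait,E:car6-GO,S:wait,W:empty | queues: N=0 E=0 S=0 W=0
Car 1 crosses at step 5

5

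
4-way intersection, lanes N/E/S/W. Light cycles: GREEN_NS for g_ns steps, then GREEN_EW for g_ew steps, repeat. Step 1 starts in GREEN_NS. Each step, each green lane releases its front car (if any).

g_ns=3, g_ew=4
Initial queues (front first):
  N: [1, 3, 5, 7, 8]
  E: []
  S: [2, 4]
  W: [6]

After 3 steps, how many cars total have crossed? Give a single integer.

Answer: 5

Derivation:
Step 1 [NS]: N:car1-GO,E:wait,S:car2-GO,W:wait | queues: N=4 E=0 S=1 W=1
Step 2 [NS]: N:car3-GO,E:wait,S:car4-GO,W:wait | queues: N=3 E=0 S=0 W=1
Step 3 [NS]: N:car5-GO,E:wait,S:empty,W:wait | queues: N=2 E=0 S=0 W=1
Cars crossed by step 3: 5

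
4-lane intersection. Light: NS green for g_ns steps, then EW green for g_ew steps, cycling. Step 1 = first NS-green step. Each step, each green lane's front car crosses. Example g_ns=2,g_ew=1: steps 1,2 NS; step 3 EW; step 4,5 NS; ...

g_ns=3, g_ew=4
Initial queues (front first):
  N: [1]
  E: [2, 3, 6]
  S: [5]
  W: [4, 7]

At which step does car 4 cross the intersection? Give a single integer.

Step 1 [NS]: N:car1-GO,E:wait,S:car5-GO,W:wait | queues: N=0 E=3 S=0 W=2
Step 2 [NS]: N:empty,E:wait,S:empty,W:wait | queues: N=0 E=3 S=0 W=2
Step 3 [NS]: N:empty,E:wait,S:empty,W:wait | queues: N=0 E=3 S=0 W=2
Step 4 [EW]: N:wait,E:car2-GO,S:wait,W:car4-GO | queues: N=0 E=2 S=0 W=1
Step 5 [EW]: N:wait,E:car3-GO,S:wait,W:car7-GO | queues: N=0 E=1 S=0 W=0
Step 6 [EW]: N:wait,E:car6-GO,S:wait,W:empty | queues: N=0 E=0 S=0 W=0
Car 4 crosses at step 4

4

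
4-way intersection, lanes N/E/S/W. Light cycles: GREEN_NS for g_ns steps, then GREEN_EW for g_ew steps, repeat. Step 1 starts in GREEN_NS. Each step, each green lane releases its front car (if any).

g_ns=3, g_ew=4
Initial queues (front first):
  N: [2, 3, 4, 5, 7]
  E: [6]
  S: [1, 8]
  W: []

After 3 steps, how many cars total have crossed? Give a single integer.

Step 1 [NS]: N:car2-GO,E:wait,S:car1-GO,W:wait | queues: N=4 E=1 S=1 W=0
Step 2 [NS]: N:car3-GO,E:wait,S:car8-GO,W:wait | queues: N=3 E=1 S=0 W=0
Step 3 [NS]: N:car4-GO,E:wait,S:empty,W:wait | queues: N=2 E=1 S=0 W=0
Cars crossed by step 3: 5

Answer: 5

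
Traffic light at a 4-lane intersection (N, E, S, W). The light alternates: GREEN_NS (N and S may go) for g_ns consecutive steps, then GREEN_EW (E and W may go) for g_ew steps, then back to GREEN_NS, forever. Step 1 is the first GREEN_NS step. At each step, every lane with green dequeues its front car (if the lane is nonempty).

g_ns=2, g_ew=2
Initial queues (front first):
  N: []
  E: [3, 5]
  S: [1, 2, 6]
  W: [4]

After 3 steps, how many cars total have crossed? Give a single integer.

Step 1 [NS]: N:empty,E:wait,S:car1-GO,W:wait | queues: N=0 E=2 S=2 W=1
Step 2 [NS]: N:empty,E:wait,S:car2-GO,W:wait | queues: N=0 E=2 S=1 W=1
Step 3 [EW]: N:wait,E:car3-GO,S:wait,W:car4-GO | queues: N=0 E=1 S=1 W=0
Cars crossed by step 3: 4

Answer: 4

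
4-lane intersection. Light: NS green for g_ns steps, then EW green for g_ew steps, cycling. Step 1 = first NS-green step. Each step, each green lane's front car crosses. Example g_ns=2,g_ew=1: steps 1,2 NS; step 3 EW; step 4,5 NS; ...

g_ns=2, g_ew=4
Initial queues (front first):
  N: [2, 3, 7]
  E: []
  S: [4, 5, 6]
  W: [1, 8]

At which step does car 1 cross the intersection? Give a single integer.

Step 1 [NS]: N:car2-GO,E:wait,S:car4-GO,W:wait | queues: N=2 E=0 S=2 W=2
Step 2 [NS]: N:car3-GO,E:wait,S:car5-GO,W:wait | queues: N=1 E=0 S=1 W=2
Step 3 [EW]: N:wait,E:empty,S:wait,W:car1-GO | queues: N=1 E=0 S=1 W=1
Step 4 [EW]: N:wait,E:empty,S:wait,W:car8-GO | queues: N=1 E=0 S=1 W=0
Step 5 [EW]: N:wait,E:empty,S:wait,W:empty | queues: N=1 E=0 S=1 W=0
Step 6 [EW]: N:wait,E:empty,S:wait,W:empty | queues: N=1 E=0 S=1 W=0
Step 7 [NS]: N:car7-GO,E:wait,S:car6-GO,W:wait | queues: N=0 E=0 S=0 W=0
Car 1 crosses at step 3

3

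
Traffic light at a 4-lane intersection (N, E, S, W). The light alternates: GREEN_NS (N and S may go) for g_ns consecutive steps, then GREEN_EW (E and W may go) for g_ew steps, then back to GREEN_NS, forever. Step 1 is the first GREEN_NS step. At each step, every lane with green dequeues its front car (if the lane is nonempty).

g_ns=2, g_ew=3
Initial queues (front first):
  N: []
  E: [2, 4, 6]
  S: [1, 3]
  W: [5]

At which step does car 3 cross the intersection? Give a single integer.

Step 1 [NS]: N:empty,E:wait,S:car1-GO,W:wait | queues: N=0 E=3 S=1 W=1
Step 2 [NS]: N:empty,E:wait,S:car3-GO,W:wait | queues: N=0 E=3 S=0 W=1
Step 3 [EW]: N:wait,E:car2-GO,S:wait,W:car5-GO | queues: N=0 E=2 S=0 W=0
Step 4 [EW]: N:wait,E:car4-GO,S:wait,W:empty | queues: N=0 E=1 S=0 W=0
Step 5 [EW]: N:wait,E:car6-GO,S:wait,W:empty | queues: N=0 E=0 S=0 W=0
Car 3 crosses at step 2

2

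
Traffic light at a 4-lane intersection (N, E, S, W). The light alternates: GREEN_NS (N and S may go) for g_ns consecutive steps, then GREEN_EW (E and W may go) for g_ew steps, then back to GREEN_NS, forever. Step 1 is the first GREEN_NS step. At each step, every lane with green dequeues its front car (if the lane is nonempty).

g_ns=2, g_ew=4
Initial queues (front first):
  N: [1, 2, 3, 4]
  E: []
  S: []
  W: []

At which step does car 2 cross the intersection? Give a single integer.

Step 1 [NS]: N:car1-GO,E:wait,S:empty,W:wait | queues: N=3 E=0 S=0 W=0
Step 2 [NS]: N:car2-GO,E:wait,S:empty,W:wait | queues: N=2 E=0 S=0 W=0
Step 3 [EW]: N:wait,E:empty,S:wait,W:empty | queues: N=2 E=0 S=0 W=0
Step 4 [EW]: N:wait,E:empty,S:wait,W:empty | queues: N=2 E=0 S=0 W=0
Step 5 [EW]: N:wait,E:empty,S:wait,W:empty | queues: N=2 E=0 S=0 W=0
Step 6 [EW]: N:wait,E:empty,S:wait,W:empty | queues: N=2 E=0 S=0 W=0
Step 7 [NS]: N:car3-GO,E:wait,S:empty,W:wait | queues: N=1 E=0 S=0 W=0
Step 8 [NS]: N:car4-GO,E:wait,S:empty,W:wait | queues: N=0 E=0 S=0 W=0
Car 2 crosses at step 2

2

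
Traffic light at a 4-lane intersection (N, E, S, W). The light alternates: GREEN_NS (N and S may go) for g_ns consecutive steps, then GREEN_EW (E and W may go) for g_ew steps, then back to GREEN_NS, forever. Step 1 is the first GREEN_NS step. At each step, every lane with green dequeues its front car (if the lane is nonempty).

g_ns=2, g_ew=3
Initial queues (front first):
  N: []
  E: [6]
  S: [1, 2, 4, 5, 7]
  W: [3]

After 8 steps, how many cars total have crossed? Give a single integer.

Answer: 6

Derivation:
Step 1 [NS]: N:empty,E:wait,S:car1-GO,W:wait | queues: N=0 E=1 S=4 W=1
Step 2 [NS]: N:empty,E:wait,S:car2-GO,W:wait | queues: N=0 E=1 S=3 W=1
Step 3 [EW]: N:wait,E:car6-GO,S:wait,W:car3-GO | queues: N=0 E=0 S=3 W=0
Step 4 [EW]: N:wait,E:empty,S:wait,W:empty | queues: N=0 E=0 S=3 W=0
Step 5 [EW]: N:wait,E:empty,S:wait,W:empty | queues: N=0 E=0 S=3 W=0
Step 6 [NS]: N:empty,E:wait,S:car4-GO,W:wait | queues: N=0 E=0 S=2 W=0
Step 7 [NS]: N:empty,E:wait,S:car5-GO,W:wait | queues: N=0 E=0 S=1 W=0
Step 8 [EW]: N:wait,E:empty,S:wait,W:empty | queues: N=0 E=0 S=1 W=0
Cars crossed by step 8: 6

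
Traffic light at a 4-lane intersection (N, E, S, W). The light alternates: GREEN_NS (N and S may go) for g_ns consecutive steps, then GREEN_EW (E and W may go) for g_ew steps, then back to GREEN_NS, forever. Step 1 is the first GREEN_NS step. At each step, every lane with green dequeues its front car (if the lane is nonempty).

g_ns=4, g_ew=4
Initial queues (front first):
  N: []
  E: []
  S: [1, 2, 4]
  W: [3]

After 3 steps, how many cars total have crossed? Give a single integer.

Answer: 3

Derivation:
Step 1 [NS]: N:empty,E:wait,S:car1-GO,W:wait | queues: N=0 E=0 S=2 W=1
Step 2 [NS]: N:empty,E:wait,S:car2-GO,W:wait | queues: N=0 E=0 S=1 W=1
Step 3 [NS]: N:empty,E:wait,S:car4-GO,W:wait | queues: N=0 E=0 S=0 W=1
Cars crossed by step 3: 3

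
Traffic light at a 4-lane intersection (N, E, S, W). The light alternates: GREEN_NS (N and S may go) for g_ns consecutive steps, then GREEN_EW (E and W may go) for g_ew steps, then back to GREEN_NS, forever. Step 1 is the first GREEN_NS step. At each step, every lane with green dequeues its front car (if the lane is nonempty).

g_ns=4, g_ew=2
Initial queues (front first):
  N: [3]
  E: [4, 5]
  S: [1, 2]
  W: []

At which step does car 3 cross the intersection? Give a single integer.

Step 1 [NS]: N:car3-GO,E:wait,S:car1-GO,W:wait | queues: N=0 E=2 S=1 W=0
Step 2 [NS]: N:empty,E:wait,S:car2-GO,W:wait | queues: N=0 E=2 S=0 W=0
Step 3 [NS]: N:empty,E:wait,S:empty,W:wait | queues: N=0 E=2 S=0 W=0
Step 4 [NS]: N:empty,E:wait,S:empty,W:wait | queues: N=0 E=2 S=0 W=0
Step 5 [EW]: N:wait,E:car4-GO,S:wait,W:empty | queues: N=0 E=1 S=0 W=0
Step 6 [EW]: N:wait,E:car5-GO,S:wait,W:empty | queues: N=0 E=0 S=0 W=0
Car 3 crosses at step 1

1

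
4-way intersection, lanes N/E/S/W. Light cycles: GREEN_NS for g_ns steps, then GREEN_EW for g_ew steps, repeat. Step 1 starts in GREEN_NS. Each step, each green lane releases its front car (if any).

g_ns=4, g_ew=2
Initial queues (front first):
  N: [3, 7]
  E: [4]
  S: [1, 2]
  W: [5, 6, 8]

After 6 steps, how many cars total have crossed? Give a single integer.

Answer: 7

Derivation:
Step 1 [NS]: N:car3-GO,E:wait,S:car1-GO,W:wait | queues: N=1 E=1 S=1 W=3
Step 2 [NS]: N:car7-GO,E:wait,S:car2-GO,W:wait | queues: N=0 E=1 S=0 W=3
Step 3 [NS]: N:empty,E:wait,S:empty,W:wait | queues: N=0 E=1 S=0 W=3
Step 4 [NS]: N:empty,E:wait,S:empty,W:wait | queues: N=0 E=1 S=0 W=3
Step 5 [EW]: N:wait,E:car4-GO,S:wait,W:car5-GO | queues: N=0 E=0 S=0 W=2
Step 6 [EW]: N:wait,E:empty,S:wait,W:car6-GO | queues: N=0 E=0 S=0 W=1
Cars crossed by step 6: 7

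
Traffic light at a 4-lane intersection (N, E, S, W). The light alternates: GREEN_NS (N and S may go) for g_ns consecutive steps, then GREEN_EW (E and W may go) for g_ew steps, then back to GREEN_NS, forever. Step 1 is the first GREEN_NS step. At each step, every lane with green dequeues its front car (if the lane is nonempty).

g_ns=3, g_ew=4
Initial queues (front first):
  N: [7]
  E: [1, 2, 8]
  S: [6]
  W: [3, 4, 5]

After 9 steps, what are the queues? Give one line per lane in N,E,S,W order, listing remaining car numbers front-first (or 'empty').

Step 1 [NS]: N:car7-GO,E:wait,S:car6-GO,W:wait | queues: N=0 E=3 S=0 W=3
Step 2 [NS]: N:empty,E:wait,S:empty,W:wait | queues: N=0 E=3 S=0 W=3
Step 3 [NS]: N:empty,E:wait,S:empty,W:wait | queues: N=0 E=3 S=0 W=3
Step 4 [EW]: N:wait,E:car1-GO,S:wait,W:car3-GO | queues: N=0 E=2 S=0 W=2
Step 5 [EW]: N:wait,E:car2-GO,S:wait,W:car4-GO | queues: N=0 E=1 S=0 W=1
Step 6 [EW]: N:wait,E:car8-GO,S:wait,W:car5-GO | queues: N=0 E=0 S=0 W=0

N: empty
E: empty
S: empty
W: empty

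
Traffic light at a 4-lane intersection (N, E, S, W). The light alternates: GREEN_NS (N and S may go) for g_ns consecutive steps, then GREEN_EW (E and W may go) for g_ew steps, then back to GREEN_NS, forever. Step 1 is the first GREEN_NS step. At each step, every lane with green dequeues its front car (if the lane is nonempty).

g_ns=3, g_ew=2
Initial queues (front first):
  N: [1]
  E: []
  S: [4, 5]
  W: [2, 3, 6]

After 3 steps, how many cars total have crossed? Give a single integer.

Step 1 [NS]: N:car1-GO,E:wait,S:car4-GO,W:wait | queues: N=0 E=0 S=1 W=3
Step 2 [NS]: N:empty,E:wait,S:car5-GO,W:wait | queues: N=0 E=0 S=0 W=3
Step 3 [NS]: N:empty,E:wait,S:empty,W:wait | queues: N=0 E=0 S=0 W=3
Cars crossed by step 3: 3

Answer: 3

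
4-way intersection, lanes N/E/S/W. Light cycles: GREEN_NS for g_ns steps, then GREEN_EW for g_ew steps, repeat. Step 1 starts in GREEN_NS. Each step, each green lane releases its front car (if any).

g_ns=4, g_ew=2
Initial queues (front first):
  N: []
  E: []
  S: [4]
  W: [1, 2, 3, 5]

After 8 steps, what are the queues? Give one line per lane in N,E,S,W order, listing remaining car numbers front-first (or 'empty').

Step 1 [NS]: N:empty,E:wait,S:car4-GO,W:wait | queues: N=0 E=0 S=0 W=4
Step 2 [NS]: N:empty,E:wait,S:empty,W:wait | queues: N=0 E=0 S=0 W=4
Step 3 [NS]: N:empty,E:wait,S:empty,W:wait | queues: N=0 E=0 S=0 W=4
Step 4 [NS]: N:empty,E:wait,S:empty,W:wait | queues: N=0 E=0 S=0 W=4
Step 5 [EW]: N:wait,E:empty,S:wait,W:car1-GO | queues: N=0 E=0 S=0 W=3
Step 6 [EW]: N:wait,E:empty,S:wait,W:car2-GO | queues: N=0 E=0 S=0 W=2
Step 7 [NS]: N:empty,E:wait,S:empty,W:wait | queues: N=0 E=0 S=0 W=2
Step 8 [NS]: N:empty,E:wait,S:empty,W:wait | queues: N=0 E=0 S=0 W=2

N: empty
E: empty
S: empty
W: 3 5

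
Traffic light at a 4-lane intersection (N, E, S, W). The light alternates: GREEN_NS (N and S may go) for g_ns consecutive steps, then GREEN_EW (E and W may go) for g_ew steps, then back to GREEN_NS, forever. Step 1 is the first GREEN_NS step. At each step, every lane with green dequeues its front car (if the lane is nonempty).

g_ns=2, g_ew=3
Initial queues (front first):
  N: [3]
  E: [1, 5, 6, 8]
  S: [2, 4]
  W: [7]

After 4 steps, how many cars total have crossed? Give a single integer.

Answer: 6

Derivation:
Step 1 [NS]: N:car3-GO,E:wait,S:car2-GO,W:wait | queues: N=0 E=4 S=1 W=1
Step 2 [NS]: N:empty,E:wait,S:car4-GO,W:wait | queues: N=0 E=4 S=0 W=1
Step 3 [EW]: N:wait,E:car1-GO,S:wait,W:car7-GO | queues: N=0 E=3 S=0 W=0
Step 4 [EW]: N:wait,E:car5-GO,S:wait,W:empty | queues: N=0 E=2 S=0 W=0
Cars crossed by step 4: 6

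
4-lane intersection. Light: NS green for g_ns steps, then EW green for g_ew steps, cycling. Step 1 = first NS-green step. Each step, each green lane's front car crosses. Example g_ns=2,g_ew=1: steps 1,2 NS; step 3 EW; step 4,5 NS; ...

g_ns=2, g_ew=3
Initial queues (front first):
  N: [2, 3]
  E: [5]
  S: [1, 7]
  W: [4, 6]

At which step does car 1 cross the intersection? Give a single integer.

Step 1 [NS]: N:car2-GO,E:wait,S:car1-GO,W:wait | queues: N=1 E=1 S=1 W=2
Step 2 [NS]: N:car3-GO,E:wait,S:car7-GO,W:wait | queues: N=0 E=1 S=0 W=2
Step 3 [EW]: N:wait,E:car5-GO,S:wait,W:car4-GO | queues: N=0 E=0 S=0 W=1
Step 4 [EW]: N:wait,E:empty,S:wait,W:car6-GO | queues: N=0 E=0 S=0 W=0
Car 1 crosses at step 1

1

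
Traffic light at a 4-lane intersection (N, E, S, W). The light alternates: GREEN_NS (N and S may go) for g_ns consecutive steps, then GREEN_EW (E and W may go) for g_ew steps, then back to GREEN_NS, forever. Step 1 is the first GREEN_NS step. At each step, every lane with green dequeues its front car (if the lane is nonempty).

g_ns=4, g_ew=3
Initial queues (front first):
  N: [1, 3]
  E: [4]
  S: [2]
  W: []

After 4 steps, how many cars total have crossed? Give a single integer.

Answer: 3

Derivation:
Step 1 [NS]: N:car1-GO,E:wait,S:car2-GO,W:wait | queues: N=1 E=1 S=0 W=0
Step 2 [NS]: N:car3-GO,E:wait,S:empty,W:wait | queues: N=0 E=1 S=0 W=0
Step 3 [NS]: N:empty,E:wait,S:empty,W:wait | queues: N=0 E=1 S=0 W=0
Step 4 [NS]: N:empty,E:wait,S:empty,W:wait | queues: N=0 E=1 S=0 W=0
Cars crossed by step 4: 3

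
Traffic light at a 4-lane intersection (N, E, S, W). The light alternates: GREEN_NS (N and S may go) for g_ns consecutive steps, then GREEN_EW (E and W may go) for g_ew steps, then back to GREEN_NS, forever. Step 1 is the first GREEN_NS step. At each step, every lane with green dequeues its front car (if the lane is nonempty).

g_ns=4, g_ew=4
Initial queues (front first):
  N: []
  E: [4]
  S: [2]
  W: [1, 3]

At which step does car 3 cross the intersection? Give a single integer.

Step 1 [NS]: N:empty,E:wait,S:car2-GO,W:wait | queues: N=0 E=1 S=0 W=2
Step 2 [NS]: N:empty,E:wait,S:empty,W:wait | queues: N=0 E=1 S=0 W=2
Step 3 [NS]: N:empty,E:wait,S:empty,W:wait | queues: N=0 E=1 S=0 W=2
Step 4 [NS]: N:empty,E:wait,S:empty,W:wait | queues: N=0 E=1 S=0 W=2
Step 5 [EW]: N:wait,E:car4-GO,S:wait,W:car1-GO | queues: N=0 E=0 S=0 W=1
Step 6 [EW]: N:wait,E:empty,S:wait,W:car3-GO | queues: N=0 E=0 S=0 W=0
Car 3 crosses at step 6

6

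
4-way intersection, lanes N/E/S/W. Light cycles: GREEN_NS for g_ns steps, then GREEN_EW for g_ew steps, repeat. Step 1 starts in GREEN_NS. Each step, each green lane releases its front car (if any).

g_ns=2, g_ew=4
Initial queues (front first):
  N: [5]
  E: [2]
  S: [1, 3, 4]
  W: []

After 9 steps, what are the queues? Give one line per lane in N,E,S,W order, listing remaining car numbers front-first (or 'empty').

Step 1 [NS]: N:car5-GO,E:wait,S:car1-GO,W:wait | queues: N=0 E=1 S=2 W=0
Step 2 [NS]: N:empty,E:wait,S:car3-GO,W:wait | queues: N=0 E=1 S=1 W=0
Step 3 [EW]: N:wait,E:car2-GO,S:wait,W:empty | queues: N=0 E=0 S=1 W=0
Step 4 [EW]: N:wait,E:empty,S:wait,W:empty | queues: N=0 E=0 S=1 W=0
Step 5 [EW]: N:wait,E:empty,S:wait,W:empty | queues: N=0 E=0 S=1 W=0
Step 6 [EW]: N:wait,E:empty,S:wait,W:empty | queues: N=0 E=0 S=1 W=0
Step 7 [NS]: N:empty,E:wait,S:car4-GO,W:wait | queues: N=0 E=0 S=0 W=0

N: empty
E: empty
S: empty
W: empty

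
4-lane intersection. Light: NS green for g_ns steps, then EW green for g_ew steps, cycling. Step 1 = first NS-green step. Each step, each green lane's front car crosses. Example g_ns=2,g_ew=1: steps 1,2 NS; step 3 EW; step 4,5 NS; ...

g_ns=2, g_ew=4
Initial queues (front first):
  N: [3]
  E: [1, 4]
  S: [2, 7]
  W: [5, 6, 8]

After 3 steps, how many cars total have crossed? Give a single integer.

Step 1 [NS]: N:car3-GO,E:wait,S:car2-GO,W:wait | queues: N=0 E=2 S=1 W=3
Step 2 [NS]: N:empty,E:wait,S:car7-GO,W:wait | queues: N=0 E=2 S=0 W=3
Step 3 [EW]: N:wait,E:car1-GO,S:wait,W:car5-GO | queues: N=0 E=1 S=0 W=2
Cars crossed by step 3: 5

Answer: 5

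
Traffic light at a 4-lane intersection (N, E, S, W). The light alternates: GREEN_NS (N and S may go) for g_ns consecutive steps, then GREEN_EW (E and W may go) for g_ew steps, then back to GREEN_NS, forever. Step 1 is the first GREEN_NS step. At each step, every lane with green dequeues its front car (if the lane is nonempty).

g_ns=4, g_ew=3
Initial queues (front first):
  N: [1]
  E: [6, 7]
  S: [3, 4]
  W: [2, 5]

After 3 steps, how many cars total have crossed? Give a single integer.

Step 1 [NS]: N:car1-GO,E:wait,S:car3-GO,W:wait | queues: N=0 E=2 S=1 W=2
Step 2 [NS]: N:empty,E:wait,S:car4-GO,W:wait | queues: N=0 E=2 S=0 W=2
Step 3 [NS]: N:empty,E:wait,S:empty,W:wait | queues: N=0 E=2 S=0 W=2
Cars crossed by step 3: 3

Answer: 3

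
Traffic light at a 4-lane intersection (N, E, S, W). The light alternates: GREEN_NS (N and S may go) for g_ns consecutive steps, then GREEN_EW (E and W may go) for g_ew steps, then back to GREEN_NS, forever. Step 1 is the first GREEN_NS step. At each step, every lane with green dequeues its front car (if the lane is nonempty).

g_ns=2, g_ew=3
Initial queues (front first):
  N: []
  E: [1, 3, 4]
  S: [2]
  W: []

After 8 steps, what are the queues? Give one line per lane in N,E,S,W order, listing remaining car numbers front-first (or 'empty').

Step 1 [NS]: N:empty,E:wait,S:car2-GO,W:wait | queues: N=0 E=3 S=0 W=0
Step 2 [NS]: N:empty,E:wait,S:empty,W:wait | queues: N=0 E=3 S=0 W=0
Step 3 [EW]: N:wait,E:car1-GO,S:wait,W:empty | queues: N=0 E=2 S=0 W=0
Step 4 [EW]: N:wait,E:car3-GO,S:wait,W:empty | queues: N=0 E=1 S=0 W=0
Step 5 [EW]: N:wait,E:car4-GO,S:wait,W:empty | queues: N=0 E=0 S=0 W=0

N: empty
E: empty
S: empty
W: empty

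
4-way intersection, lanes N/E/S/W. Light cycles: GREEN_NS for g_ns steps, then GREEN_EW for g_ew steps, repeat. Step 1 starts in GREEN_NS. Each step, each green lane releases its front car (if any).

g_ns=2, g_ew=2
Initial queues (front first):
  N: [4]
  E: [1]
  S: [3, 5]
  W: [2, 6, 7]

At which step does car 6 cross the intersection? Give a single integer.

Step 1 [NS]: N:car4-GO,E:wait,S:car3-GO,W:wait | queues: N=0 E=1 S=1 W=3
Step 2 [NS]: N:empty,E:wait,S:car5-GO,W:wait | queues: N=0 E=1 S=0 W=3
Step 3 [EW]: N:wait,E:car1-GO,S:wait,W:car2-GO | queues: N=0 E=0 S=0 W=2
Step 4 [EW]: N:wait,E:empty,S:wait,W:car6-GO | queues: N=0 E=0 S=0 W=1
Step 5 [NS]: N:empty,E:wait,S:empty,W:wait | queues: N=0 E=0 S=0 W=1
Step 6 [NS]: N:empty,E:wait,S:empty,W:wait | queues: N=0 E=0 S=0 W=1
Step 7 [EW]: N:wait,E:empty,S:wait,W:car7-GO | queues: N=0 E=0 S=0 W=0
Car 6 crosses at step 4

4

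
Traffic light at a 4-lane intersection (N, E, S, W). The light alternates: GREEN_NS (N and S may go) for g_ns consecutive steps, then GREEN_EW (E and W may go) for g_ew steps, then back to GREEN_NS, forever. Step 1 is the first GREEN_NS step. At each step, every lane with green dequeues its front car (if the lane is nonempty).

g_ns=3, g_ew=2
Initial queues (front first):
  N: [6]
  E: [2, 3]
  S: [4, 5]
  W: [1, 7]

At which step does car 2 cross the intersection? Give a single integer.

Step 1 [NS]: N:car6-GO,E:wait,S:car4-GO,W:wait | queues: N=0 E=2 S=1 W=2
Step 2 [NS]: N:empty,E:wait,S:car5-GO,W:wait | queues: N=0 E=2 S=0 W=2
Step 3 [NS]: N:empty,E:wait,S:empty,W:wait | queues: N=0 E=2 S=0 W=2
Step 4 [EW]: N:wait,E:car2-GO,S:wait,W:car1-GO | queues: N=0 E=1 S=0 W=1
Step 5 [EW]: N:wait,E:car3-GO,S:wait,W:car7-GO | queues: N=0 E=0 S=0 W=0
Car 2 crosses at step 4

4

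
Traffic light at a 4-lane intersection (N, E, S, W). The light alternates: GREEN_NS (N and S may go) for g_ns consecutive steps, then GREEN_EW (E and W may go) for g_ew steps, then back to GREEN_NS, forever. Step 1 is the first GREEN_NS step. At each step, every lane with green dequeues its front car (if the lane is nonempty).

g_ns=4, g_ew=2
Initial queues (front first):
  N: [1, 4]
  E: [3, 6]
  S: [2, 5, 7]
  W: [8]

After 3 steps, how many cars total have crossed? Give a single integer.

Answer: 5

Derivation:
Step 1 [NS]: N:car1-GO,E:wait,S:car2-GO,W:wait | queues: N=1 E=2 S=2 W=1
Step 2 [NS]: N:car4-GO,E:wait,S:car5-GO,W:wait | queues: N=0 E=2 S=1 W=1
Step 3 [NS]: N:empty,E:wait,S:car7-GO,W:wait | queues: N=0 E=2 S=0 W=1
Cars crossed by step 3: 5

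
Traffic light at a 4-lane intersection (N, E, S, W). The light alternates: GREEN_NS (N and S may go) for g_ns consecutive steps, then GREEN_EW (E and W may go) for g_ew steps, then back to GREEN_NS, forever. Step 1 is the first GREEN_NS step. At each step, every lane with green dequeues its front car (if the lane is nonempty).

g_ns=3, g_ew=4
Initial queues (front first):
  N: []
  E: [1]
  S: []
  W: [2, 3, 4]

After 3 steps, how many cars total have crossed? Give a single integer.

Step 1 [NS]: N:empty,E:wait,S:empty,W:wait | queues: N=0 E=1 S=0 W=3
Step 2 [NS]: N:empty,E:wait,S:empty,W:wait | queues: N=0 E=1 S=0 W=3
Step 3 [NS]: N:empty,E:wait,S:empty,W:wait | queues: N=0 E=1 S=0 W=3
Cars crossed by step 3: 0

Answer: 0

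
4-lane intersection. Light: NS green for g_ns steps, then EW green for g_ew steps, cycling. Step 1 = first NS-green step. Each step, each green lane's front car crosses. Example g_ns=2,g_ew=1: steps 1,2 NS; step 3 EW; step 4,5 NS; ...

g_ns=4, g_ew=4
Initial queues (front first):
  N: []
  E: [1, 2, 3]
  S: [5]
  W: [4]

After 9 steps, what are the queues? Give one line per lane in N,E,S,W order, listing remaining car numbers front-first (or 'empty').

Step 1 [NS]: N:empty,E:wait,S:car5-GO,W:wait | queues: N=0 E=3 S=0 W=1
Step 2 [NS]: N:empty,E:wait,S:empty,W:wait | queues: N=0 E=3 S=0 W=1
Step 3 [NS]: N:empty,E:wait,S:empty,W:wait | queues: N=0 E=3 S=0 W=1
Step 4 [NS]: N:empty,E:wait,S:empty,W:wait | queues: N=0 E=3 S=0 W=1
Step 5 [EW]: N:wait,E:car1-GO,S:wait,W:car4-GO | queues: N=0 E=2 S=0 W=0
Step 6 [EW]: N:wait,E:car2-GO,S:wait,W:empty | queues: N=0 E=1 S=0 W=0
Step 7 [EW]: N:wait,E:car3-GO,S:wait,W:empty | queues: N=0 E=0 S=0 W=0

N: empty
E: empty
S: empty
W: empty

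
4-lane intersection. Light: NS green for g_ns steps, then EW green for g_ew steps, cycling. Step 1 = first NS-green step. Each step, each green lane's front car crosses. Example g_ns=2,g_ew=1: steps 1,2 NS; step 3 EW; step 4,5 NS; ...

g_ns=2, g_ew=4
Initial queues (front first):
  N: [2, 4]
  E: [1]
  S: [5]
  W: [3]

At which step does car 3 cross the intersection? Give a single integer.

Step 1 [NS]: N:car2-GO,E:wait,S:car5-GO,W:wait | queues: N=1 E=1 S=0 W=1
Step 2 [NS]: N:car4-GO,E:wait,S:empty,W:wait | queues: N=0 E=1 S=0 W=1
Step 3 [EW]: N:wait,E:car1-GO,S:wait,W:car3-GO | queues: N=0 E=0 S=0 W=0
Car 3 crosses at step 3

3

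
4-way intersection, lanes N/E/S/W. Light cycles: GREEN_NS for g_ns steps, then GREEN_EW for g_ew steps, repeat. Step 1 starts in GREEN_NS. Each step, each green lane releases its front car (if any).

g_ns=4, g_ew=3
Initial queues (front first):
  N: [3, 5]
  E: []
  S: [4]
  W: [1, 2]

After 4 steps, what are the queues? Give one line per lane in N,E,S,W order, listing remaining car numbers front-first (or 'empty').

Step 1 [NS]: N:car3-GO,E:wait,S:car4-GO,W:wait | queues: N=1 E=0 S=0 W=2
Step 2 [NS]: N:car5-GO,E:wait,S:empty,W:wait | queues: N=0 E=0 S=0 W=2
Step 3 [NS]: N:empty,E:wait,S:empty,W:wait | queues: N=0 E=0 S=0 W=2
Step 4 [NS]: N:empty,E:wait,S:empty,W:wait | queues: N=0 E=0 S=0 W=2

N: empty
E: empty
S: empty
W: 1 2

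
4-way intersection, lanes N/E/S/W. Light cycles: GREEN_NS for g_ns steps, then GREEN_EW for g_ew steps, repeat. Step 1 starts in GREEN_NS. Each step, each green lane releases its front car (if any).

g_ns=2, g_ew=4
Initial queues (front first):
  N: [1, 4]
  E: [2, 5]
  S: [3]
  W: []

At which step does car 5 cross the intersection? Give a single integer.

Step 1 [NS]: N:car1-GO,E:wait,S:car3-GO,W:wait | queues: N=1 E=2 S=0 W=0
Step 2 [NS]: N:car4-GO,E:wait,S:empty,W:wait | queues: N=0 E=2 S=0 W=0
Step 3 [EW]: N:wait,E:car2-GO,S:wait,W:empty | queues: N=0 E=1 S=0 W=0
Step 4 [EW]: N:wait,E:car5-GO,S:wait,W:empty | queues: N=0 E=0 S=0 W=0
Car 5 crosses at step 4

4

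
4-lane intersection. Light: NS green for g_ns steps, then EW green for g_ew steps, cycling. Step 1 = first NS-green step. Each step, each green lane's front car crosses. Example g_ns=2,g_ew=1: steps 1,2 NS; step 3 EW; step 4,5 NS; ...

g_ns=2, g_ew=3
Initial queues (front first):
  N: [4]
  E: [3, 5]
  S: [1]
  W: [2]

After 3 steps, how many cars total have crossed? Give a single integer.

Step 1 [NS]: N:car4-GO,E:wait,S:car1-GO,W:wait | queues: N=0 E=2 S=0 W=1
Step 2 [NS]: N:empty,E:wait,S:empty,W:wait | queues: N=0 E=2 S=0 W=1
Step 3 [EW]: N:wait,E:car3-GO,S:wait,W:car2-GO | queues: N=0 E=1 S=0 W=0
Cars crossed by step 3: 4

Answer: 4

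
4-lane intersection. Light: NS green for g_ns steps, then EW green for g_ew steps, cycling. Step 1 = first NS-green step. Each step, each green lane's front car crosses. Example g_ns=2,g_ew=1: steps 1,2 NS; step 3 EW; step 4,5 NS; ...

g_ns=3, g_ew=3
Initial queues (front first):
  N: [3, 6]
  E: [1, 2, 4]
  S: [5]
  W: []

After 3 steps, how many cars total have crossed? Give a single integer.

Answer: 3

Derivation:
Step 1 [NS]: N:car3-GO,E:wait,S:car5-GO,W:wait | queues: N=1 E=3 S=0 W=0
Step 2 [NS]: N:car6-GO,E:wait,S:empty,W:wait | queues: N=0 E=3 S=0 W=0
Step 3 [NS]: N:empty,E:wait,S:empty,W:wait | queues: N=0 E=3 S=0 W=0
Cars crossed by step 3: 3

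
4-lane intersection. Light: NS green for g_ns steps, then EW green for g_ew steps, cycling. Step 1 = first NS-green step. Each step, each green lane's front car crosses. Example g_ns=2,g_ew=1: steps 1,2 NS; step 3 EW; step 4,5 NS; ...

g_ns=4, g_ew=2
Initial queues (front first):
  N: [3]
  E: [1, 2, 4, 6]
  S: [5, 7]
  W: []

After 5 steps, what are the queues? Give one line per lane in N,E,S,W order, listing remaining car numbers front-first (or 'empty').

Step 1 [NS]: N:car3-GO,E:wait,S:car5-GO,W:wait | queues: N=0 E=4 S=1 W=0
Step 2 [NS]: N:empty,E:wait,S:car7-GO,W:wait | queues: N=0 E=4 S=0 W=0
Step 3 [NS]: N:empty,E:wait,S:empty,W:wait | queues: N=0 E=4 S=0 W=0
Step 4 [NS]: N:empty,E:wait,S:empty,W:wait | queues: N=0 E=4 S=0 W=0
Step 5 [EW]: N:wait,E:car1-GO,S:wait,W:empty | queues: N=0 E=3 S=0 W=0

N: empty
E: 2 4 6
S: empty
W: empty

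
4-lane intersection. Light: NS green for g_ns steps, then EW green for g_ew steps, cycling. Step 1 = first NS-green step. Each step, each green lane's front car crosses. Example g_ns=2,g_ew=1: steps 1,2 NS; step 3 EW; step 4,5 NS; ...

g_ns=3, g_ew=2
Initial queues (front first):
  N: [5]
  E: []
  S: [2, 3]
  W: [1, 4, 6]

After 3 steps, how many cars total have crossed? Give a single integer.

Answer: 3

Derivation:
Step 1 [NS]: N:car5-GO,E:wait,S:car2-GO,W:wait | queues: N=0 E=0 S=1 W=3
Step 2 [NS]: N:empty,E:wait,S:car3-GO,W:wait | queues: N=0 E=0 S=0 W=3
Step 3 [NS]: N:empty,E:wait,S:empty,W:wait | queues: N=0 E=0 S=0 W=3
Cars crossed by step 3: 3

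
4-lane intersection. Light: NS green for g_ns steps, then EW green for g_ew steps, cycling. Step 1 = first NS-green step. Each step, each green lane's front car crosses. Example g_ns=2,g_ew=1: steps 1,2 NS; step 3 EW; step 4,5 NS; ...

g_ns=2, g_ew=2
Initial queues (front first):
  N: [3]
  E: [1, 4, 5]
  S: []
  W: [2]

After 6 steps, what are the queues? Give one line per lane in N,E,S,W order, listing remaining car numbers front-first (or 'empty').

Step 1 [NS]: N:car3-GO,E:wait,S:empty,W:wait | queues: N=0 E=3 S=0 W=1
Step 2 [NS]: N:empty,E:wait,S:empty,W:wait | queues: N=0 E=3 S=0 W=1
Step 3 [EW]: N:wait,E:car1-GO,S:wait,W:car2-GO | queues: N=0 E=2 S=0 W=0
Step 4 [EW]: N:wait,E:car4-GO,S:wait,W:empty | queues: N=0 E=1 S=0 W=0
Step 5 [NS]: N:empty,E:wait,S:empty,W:wait | queues: N=0 E=1 S=0 W=0
Step 6 [NS]: N:empty,E:wait,S:empty,W:wait | queues: N=0 E=1 S=0 W=0

N: empty
E: 5
S: empty
W: empty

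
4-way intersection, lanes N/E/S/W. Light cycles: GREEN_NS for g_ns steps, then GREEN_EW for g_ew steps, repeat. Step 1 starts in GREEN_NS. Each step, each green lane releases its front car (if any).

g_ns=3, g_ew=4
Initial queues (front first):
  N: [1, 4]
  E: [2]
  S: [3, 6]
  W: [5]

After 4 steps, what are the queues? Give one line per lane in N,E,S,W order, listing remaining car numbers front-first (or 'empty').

Step 1 [NS]: N:car1-GO,E:wait,S:car3-GO,W:wait | queues: N=1 E=1 S=1 W=1
Step 2 [NS]: N:car4-GO,E:wait,S:car6-GO,W:wait | queues: N=0 E=1 S=0 W=1
Step 3 [NS]: N:empty,E:wait,S:empty,W:wait | queues: N=0 E=1 S=0 W=1
Step 4 [EW]: N:wait,E:car2-GO,S:wait,W:car5-GO | queues: N=0 E=0 S=0 W=0

N: empty
E: empty
S: empty
W: empty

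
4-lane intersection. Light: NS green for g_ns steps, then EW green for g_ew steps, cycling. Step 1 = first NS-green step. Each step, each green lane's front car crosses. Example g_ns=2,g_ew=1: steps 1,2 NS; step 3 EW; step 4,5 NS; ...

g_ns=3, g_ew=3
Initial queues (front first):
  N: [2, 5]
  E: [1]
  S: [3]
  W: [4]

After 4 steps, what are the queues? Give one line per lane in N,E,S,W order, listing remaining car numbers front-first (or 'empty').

Step 1 [NS]: N:car2-GO,E:wait,S:car3-GO,W:wait | queues: N=1 E=1 S=0 W=1
Step 2 [NS]: N:car5-GO,E:wait,S:empty,W:wait | queues: N=0 E=1 S=0 W=1
Step 3 [NS]: N:empty,E:wait,S:empty,W:wait | queues: N=0 E=1 S=0 W=1
Step 4 [EW]: N:wait,E:car1-GO,S:wait,W:car4-GO | queues: N=0 E=0 S=0 W=0

N: empty
E: empty
S: empty
W: empty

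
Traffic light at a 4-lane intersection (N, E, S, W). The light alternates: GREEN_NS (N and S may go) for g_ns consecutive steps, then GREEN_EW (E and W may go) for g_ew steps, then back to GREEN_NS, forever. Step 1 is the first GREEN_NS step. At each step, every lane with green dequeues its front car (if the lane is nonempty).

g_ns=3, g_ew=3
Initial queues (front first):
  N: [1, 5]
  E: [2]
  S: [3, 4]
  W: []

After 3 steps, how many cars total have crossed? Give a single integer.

Answer: 4

Derivation:
Step 1 [NS]: N:car1-GO,E:wait,S:car3-GO,W:wait | queues: N=1 E=1 S=1 W=0
Step 2 [NS]: N:car5-GO,E:wait,S:car4-GO,W:wait | queues: N=0 E=1 S=0 W=0
Step 3 [NS]: N:empty,E:wait,S:empty,W:wait | queues: N=0 E=1 S=0 W=0
Cars crossed by step 3: 4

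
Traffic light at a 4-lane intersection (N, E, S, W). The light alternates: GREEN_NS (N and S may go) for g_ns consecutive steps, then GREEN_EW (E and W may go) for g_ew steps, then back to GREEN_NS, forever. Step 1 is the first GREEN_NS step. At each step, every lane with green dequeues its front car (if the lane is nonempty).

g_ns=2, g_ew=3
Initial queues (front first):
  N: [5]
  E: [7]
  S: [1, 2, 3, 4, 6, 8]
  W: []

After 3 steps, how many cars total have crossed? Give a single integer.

Answer: 4

Derivation:
Step 1 [NS]: N:car5-GO,E:wait,S:car1-GO,W:wait | queues: N=0 E=1 S=5 W=0
Step 2 [NS]: N:empty,E:wait,S:car2-GO,W:wait | queues: N=0 E=1 S=4 W=0
Step 3 [EW]: N:wait,E:car7-GO,S:wait,W:empty | queues: N=0 E=0 S=4 W=0
Cars crossed by step 3: 4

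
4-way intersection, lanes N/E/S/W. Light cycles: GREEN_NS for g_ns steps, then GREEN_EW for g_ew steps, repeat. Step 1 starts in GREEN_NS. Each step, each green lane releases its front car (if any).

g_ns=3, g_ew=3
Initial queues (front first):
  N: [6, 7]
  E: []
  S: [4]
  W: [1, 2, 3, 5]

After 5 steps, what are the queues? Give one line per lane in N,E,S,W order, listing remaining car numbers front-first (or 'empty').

Step 1 [NS]: N:car6-GO,E:wait,S:car4-GO,W:wait | queues: N=1 E=0 S=0 W=4
Step 2 [NS]: N:car7-GO,E:wait,S:empty,W:wait | queues: N=0 E=0 S=0 W=4
Step 3 [NS]: N:empty,E:wait,S:empty,W:wait | queues: N=0 E=0 S=0 W=4
Step 4 [EW]: N:wait,E:empty,S:wait,W:car1-GO | queues: N=0 E=0 S=0 W=3
Step 5 [EW]: N:wait,E:empty,S:wait,W:car2-GO | queues: N=0 E=0 S=0 W=2

N: empty
E: empty
S: empty
W: 3 5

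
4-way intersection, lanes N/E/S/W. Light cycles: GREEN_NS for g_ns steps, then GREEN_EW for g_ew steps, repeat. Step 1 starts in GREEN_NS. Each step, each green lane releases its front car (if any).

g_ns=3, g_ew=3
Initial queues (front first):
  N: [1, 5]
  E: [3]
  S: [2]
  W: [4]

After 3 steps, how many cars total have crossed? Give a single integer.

Step 1 [NS]: N:car1-GO,E:wait,S:car2-GO,W:wait | queues: N=1 E=1 S=0 W=1
Step 2 [NS]: N:car5-GO,E:wait,S:empty,W:wait | queues: N=0 E=1 S=0 W=1
Step 3 [NS]: N:empty,E:wait,S:empty,W:wait | queues: N=0 E=1 S=0 W=1
Cars crossed by step 3: 3

Answer: 3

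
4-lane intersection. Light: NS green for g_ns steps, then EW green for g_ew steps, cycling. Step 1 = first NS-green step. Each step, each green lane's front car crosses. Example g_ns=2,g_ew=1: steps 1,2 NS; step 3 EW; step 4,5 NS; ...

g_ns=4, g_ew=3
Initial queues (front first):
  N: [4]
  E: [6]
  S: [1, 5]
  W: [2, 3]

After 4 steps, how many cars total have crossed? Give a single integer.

Answer: 3

Derivation:
Step 1 [NS]: N:car4-GO,E:wait,S:car1-GO,W:wait | queues: N=0 E=1 S=1 W=2
Step 2 [NS]: N:empty,E:wait,S:car5-GO,W:wait | queues: N=0 E=1 S=0 W=2
Step 3 [NS]: N:empty,E:wait,S:empty,W:wait | queues: N=0 E=1 S=0 W=2
Step 4 [NS]: N:empty,E:wait,S:empty,W:wait | queues: N=0 E=1 S=0 W=2
Cars crossed by step 4: 3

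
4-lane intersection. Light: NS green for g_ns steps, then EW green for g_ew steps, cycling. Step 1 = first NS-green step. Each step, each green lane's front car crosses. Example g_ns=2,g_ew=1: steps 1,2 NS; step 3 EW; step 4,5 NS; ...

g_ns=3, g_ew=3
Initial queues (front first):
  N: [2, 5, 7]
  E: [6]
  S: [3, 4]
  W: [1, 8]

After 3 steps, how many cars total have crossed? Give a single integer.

Step 1 [NS]: N:car2-GO,E:wait,S:car3-GO,W:wait | queues: N=2 E=1 S=1 W=2
Step 2 [NS]: N:car5-GO,E:wait,S:car4-GO,W:wait | queues: N=1 E=1 S=0 W=2
Step 3 [NS]: N:car7-GO,E:wait,S:empty,W:wait | queues: N=0 E=1 S=0 W=2
Cars crossed by step 3: 5

Answer: 5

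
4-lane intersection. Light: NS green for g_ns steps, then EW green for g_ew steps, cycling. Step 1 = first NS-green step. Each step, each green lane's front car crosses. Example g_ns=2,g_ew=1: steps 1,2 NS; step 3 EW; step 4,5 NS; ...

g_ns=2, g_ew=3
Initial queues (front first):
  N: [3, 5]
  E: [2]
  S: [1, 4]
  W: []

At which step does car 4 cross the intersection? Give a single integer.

Step 1 [NS]: N:car3-GO,E:wait,S:car1-GO,W:wait | queues: N=1 E=1 S=1 W=0
Step 2 [NS]: N:car5-GO,E:wait,S:car4-GO,W:wait | queues: N=0 E=1 S=0 W=0
Step 3 [EW]: N:wait,E:car2-GO,S:wait,W:empty | queues: N=0 E=0 S=0 W=0
Car 4 crosses at step 2

2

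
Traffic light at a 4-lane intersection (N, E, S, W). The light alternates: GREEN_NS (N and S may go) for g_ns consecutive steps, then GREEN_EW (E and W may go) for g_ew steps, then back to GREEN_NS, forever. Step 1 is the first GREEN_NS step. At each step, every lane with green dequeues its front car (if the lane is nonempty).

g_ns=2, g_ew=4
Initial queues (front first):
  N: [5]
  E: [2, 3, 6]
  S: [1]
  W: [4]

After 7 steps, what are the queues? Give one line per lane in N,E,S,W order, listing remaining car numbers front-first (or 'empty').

Step 1 [NS]: N:car5-GO,E:wait,S:car1-GO,W:wait | queues: N=0 E=3 S=0 W=1
Step 2 [NS]: N:empty,E:wait,S:empty,W:wait | queues: N=0 E=3 S=0 W=1
Step 3 [EW]: N:wait,E:car2-GO,S:wait,W:car4-GO | queues: N=0 E=2 S=0 W=0
Step 4 [EW]: N:wait,E:car3-GO,S:wait,W:empty | queues: N=0 E=1 S=0 W=0
Step 5 [EW]: N:wait,E:car6-GO,S:wait,W:empty | queues: N=0 E=0 S=0 W=0

N: empty
E: empty
S: empty
W: empty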